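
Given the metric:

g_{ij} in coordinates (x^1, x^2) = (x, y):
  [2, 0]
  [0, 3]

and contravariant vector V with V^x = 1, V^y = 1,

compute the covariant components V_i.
V_i = g_{ij} V^j:
V_x = (2)(1) + (0)(1) = 2
V_y = (0)(1) + (3)(1) = 3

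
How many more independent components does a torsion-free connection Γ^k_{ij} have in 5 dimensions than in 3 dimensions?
Independent components in n dimensions: n × n(n+1)/2 = n^2(n+1)/2.
5D: 5 × 15 = 75
3D: 3 × 6 = 18
Difference = 75 - 18 = 57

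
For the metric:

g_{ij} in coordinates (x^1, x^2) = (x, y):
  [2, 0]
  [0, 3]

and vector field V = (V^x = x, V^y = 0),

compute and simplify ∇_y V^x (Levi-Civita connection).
All Christoffel symbols are zero.
∇_y V^x = ∂_y V^x + Γ^x_{y j} V^j
  = (0) + (0)(x) + (0)(0)
  = 0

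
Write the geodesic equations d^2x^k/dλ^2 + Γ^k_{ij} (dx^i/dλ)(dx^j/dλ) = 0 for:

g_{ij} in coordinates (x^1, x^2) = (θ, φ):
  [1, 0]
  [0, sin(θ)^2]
Geodesic equation: d^2x^k/dλ^2 + Γ^k_{ij} (dx^i/dλ)(dx^j/dλ) = 0.
Non-zero Christoffel symbols:
Γ^θ_{φ φ} = -sin(2*θ)/2
Γ^φ_{θ φ} = 1/tan(θ)
Substituting (the symmetric pair Γ^k_{ij}, Γ^k_{ji} combines into a factor 2):
d^2θ/dλ^2 - (sin(2*θ)/2) (dφ/dλ)^2 = 0
d^2φ/dλ^2 + (2/tan(θ)) (dθ/dλ)(dφ/dλ) = 0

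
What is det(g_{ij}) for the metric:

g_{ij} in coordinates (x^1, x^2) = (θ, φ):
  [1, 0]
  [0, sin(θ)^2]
For a 2×2 metric: det(g) = g_{11}·g_{22} - g_{12}·g_{21}
= (1)·(sin(θ)^2) - (0)·(0)
= sin(θ)^2 - 0
det(g) = sin(θ)^2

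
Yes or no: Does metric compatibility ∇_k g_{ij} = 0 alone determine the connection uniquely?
One also needs vanishing torsion; metric compatibility plus torsion-freeness singles out the Levi-Civita connection.
No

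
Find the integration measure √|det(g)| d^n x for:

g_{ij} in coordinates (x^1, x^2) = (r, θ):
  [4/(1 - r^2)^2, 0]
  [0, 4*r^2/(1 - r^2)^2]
det(g) = 16*r^2/(1 - r^2)^4
√|det(g)| = 4*r/(r^2 - 1)^2
Volume element: dV = 4*r/(r^2 - 1)^2 dr dθ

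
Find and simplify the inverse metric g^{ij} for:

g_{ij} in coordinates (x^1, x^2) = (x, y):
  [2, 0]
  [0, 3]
The metric is diagonal, so g^{ij} is diagonal with entries 1/g_{ii}: diag(1/2, 1/3).
g^{ij}:
  [1/2, 0]
  [0, 1/3]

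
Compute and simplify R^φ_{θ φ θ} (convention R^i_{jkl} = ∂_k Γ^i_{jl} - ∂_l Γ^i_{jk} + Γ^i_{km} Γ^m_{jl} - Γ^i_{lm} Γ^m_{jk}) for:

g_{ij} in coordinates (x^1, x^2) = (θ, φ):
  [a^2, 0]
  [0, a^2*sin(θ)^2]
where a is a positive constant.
Non-zero Christoffel symbols (Γ^k_{ij} = Γ^k_{ji}):
Γ^θ_{φ φ} = -sin(2*θ)/2
Γ^φ_{θ φ} = 1/tan(θ)
R^φ_{θ φ θ} = ∂_φ Γ^φ_{θ θ} - ∂_θ Γ^φ_{θ φ} + Γ^φ_{φ m} Γ^m_{θ θ} - Γ^φ_{θ m} Γ^m_{θ φ}
  = (0) - (-1/sin(θ)^2) + (0) - (1/tan(θ)^2) = 1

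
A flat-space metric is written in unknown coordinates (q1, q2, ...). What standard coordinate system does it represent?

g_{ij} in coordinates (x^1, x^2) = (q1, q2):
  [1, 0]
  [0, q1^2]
The line element ds^2 = dq1^2 + q1^2 dq2^2 is dr^2 + r^2 dθ^2 with q1 = r, q2 = θ.
polar coordinates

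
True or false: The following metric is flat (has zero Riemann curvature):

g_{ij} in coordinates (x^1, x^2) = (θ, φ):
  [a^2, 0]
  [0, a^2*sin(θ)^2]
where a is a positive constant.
Non-zero Christoffel symbols:
Γ^θ_{φ φ} = -sin(2*θ)/2
Γ^φ_{θ φ} = 1/tan(θ)
Ricci tensor: R_{θθ} = 1, R_{θφ} = 0, R_{φφ} = sin(θ)^2
The Ricci tensor is non-zero, so the Riemann tensor is non-zero: not flat.
False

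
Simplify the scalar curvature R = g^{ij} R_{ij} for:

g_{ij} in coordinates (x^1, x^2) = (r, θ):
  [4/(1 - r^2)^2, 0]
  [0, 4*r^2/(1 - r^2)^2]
Non-zero Christoffel symbols (Γ^k_{ij} = Γ^k_{ji}):
Γ^r_{r r} = 2*r/(1 - r^2)
Γ^r_{θ θ} = (r^3 + r)/(r^2 - 1)
Γ^θ_{r θ} = (-r^2 - 1)/(r^3 - r)
Ricci tensor (R_{ij} = R^k_{ikj}): R_{rr} = -4/(r^2 - 1)^2, R_{rθ} = 0, R_{θθ} = -4*r^2/(r^2 - 1)^2
Inverse metric: g^{rr} = (1 - r^2)^2/4, g^{θθ} = (1 - r^2)^2/(4*r^2)
R = g^{ij} R_{ij} = ((1 - r^2)^2/4)(-4/(r^2 - 1)^2) + ((1 - r^2)^2/(4*r^2))(-4*r^2/(r^2 - 1)^2) = -2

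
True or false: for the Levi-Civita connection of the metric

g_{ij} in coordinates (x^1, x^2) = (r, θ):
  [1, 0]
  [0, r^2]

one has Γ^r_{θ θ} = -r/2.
Γ^r_{θ θ} = (1/2) g^{rr} (∂_θ g_{rθ} + ∂_θ g_{rθ} - ∂_r g_{θθ}) = (1/2)(1)((0) + (0) - (2*r)) = -r
This differs from the proposed value -r/2.
False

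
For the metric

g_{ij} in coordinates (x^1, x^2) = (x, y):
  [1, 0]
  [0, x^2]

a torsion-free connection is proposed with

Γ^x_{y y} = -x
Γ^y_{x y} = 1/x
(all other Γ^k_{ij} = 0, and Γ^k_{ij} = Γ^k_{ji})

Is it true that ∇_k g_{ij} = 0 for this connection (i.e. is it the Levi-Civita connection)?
Using ∇_k g_{ij} = ∂_k g_{ij} - Γ^m_{ki} g_{mj} - Γ^m_{kj} g_{im}:
e.g. ∇_x g_{yy} = (2*x) - (x) - (x) = 0
Every component ∇_k g_{ij} vanishes: the connection is metric compatible.
Yes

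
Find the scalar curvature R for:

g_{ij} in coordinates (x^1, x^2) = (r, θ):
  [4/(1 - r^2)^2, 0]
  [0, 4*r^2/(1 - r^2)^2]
Non-zero Christoffel symbols (Γ^k_{ij} = Γ^k_{ji}):
Γ^r_{r r} = 2*r/(1 - r^2)
Γ^r_{θ θ} = (r^3 + r)/(r^2 - 1)
Γ^θ_{r θ} = (-r^2 - 1)/(r^3 - r)
Ricci tensor (R_{ij} = R^k_{ikj}): R_{rr} = -4/(r^2 - 1)^2, R_{rθ} = 0, R_{θθ} = -4*r^2/(r^2 - 1)^2
Inverse metric: g^{rr} = (1 - r^2)^2/4, g^{θθ} = (1 - r^2)^2/(4*r^2)
R = g^{ij} R_{ij} = ((1 - r^2)^2/4)(-4/(r^2 - 1)^2) + ((1 - r^2)^2/(4*r^2))(-4*r^2/(r^2 - 1)^2) = -2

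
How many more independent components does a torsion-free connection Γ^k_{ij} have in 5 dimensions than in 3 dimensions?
Independent components in n dimensions: n × n(n+1)/2 = n^2(n+1)/2.
5D: 5 × 15 = 75
3D: 3 × 6 = 18
Difference = 75 - 18 = 57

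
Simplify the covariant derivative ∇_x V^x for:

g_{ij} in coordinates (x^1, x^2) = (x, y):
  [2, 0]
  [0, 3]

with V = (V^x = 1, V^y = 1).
All Christoffel symbols are zero.
∇_x V^x = ∂_x V^x + Γ^x_{x j} V^j
  = (0) + (0)(1) + (0)(1)
  = 0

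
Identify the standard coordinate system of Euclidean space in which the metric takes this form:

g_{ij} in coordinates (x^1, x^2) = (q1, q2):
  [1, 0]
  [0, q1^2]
The line element ds^2 = dq1^2 + q1^2 dq2^2 is dr^2 + r^2 dθ^2 with q1 = r, q2 = θ.
polar coordinates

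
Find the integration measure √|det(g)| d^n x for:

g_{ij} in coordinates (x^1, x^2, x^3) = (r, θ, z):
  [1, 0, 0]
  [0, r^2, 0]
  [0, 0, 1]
det(g) = r^2
√|det(g)| = r
Volume element: dV = r dr dθ dz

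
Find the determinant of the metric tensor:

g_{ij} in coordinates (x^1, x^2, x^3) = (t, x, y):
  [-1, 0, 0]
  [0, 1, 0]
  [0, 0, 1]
Diagonal metric: det(g) = g_{11}·g_{22}·g_{33}
= (-1)·(1)·(1)
det(g) = -1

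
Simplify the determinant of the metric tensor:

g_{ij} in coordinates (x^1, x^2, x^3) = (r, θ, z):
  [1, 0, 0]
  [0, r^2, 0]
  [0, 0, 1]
Diagonal metric: det(g) = g_{11}·g_{22}·g_{33}
= (1)·(r^2)·(1)
det(g) = r^2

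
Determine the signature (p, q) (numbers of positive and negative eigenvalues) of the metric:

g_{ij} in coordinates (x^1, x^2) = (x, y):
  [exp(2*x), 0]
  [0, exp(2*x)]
The metric is diagonal, so its eigenvalues are the diagonal entries: exp(2*x), exp(2*x) (at a generic point, where coordinate-dependent entries are positive).
2 positive, 0 negative.
(2, 0) - Riemannian (positive definite)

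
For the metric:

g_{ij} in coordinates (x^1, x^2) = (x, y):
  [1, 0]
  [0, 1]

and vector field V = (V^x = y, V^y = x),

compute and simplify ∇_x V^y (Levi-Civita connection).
All Christoffel symbols are zero.
∇_x V^y = ∂_x V^y + Γ^y_{x j} V^j
  = (1) + (0)(y) + (0)(x)
  = 1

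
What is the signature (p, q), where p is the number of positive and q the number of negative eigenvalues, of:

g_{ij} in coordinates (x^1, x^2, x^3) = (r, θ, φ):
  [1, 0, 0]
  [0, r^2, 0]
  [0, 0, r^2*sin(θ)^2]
The metric is diagonal, so its eigenvalues are the diagonal entries: 1, r^2, r^2*sin(θ)^2 (at a generic point, where coordinate-dependent entries are positive).
3 positive, 0 negative.
(3, 0) - Riemannian (positive definite)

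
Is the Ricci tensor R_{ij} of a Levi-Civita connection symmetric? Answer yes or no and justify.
R_{ij} = R^k_{ikj}; the pair symmetry R_{kilj} = R_{ljki} gives R_{ij} = R_{ji}.
Yes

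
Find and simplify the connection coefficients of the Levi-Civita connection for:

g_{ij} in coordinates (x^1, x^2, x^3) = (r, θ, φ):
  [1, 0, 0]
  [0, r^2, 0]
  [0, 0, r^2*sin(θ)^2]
Using Γ^k_{ij} = (1/2) g^{km} (∂_i g_{mj} + ∂_j g_{mi} - ∂_m g_{ij}); the metric is diagonal, so only the m = k term contributes.
Non-zero symbols (using the symmetry Γ^k_{ij} = Γ^k_{ji}):
Γ^r_{θ θ} = (1/2) g^{rr} (∂_θ g_{rθ} + ∂_θ g_{rθ} - ∂_r g_{θθ}) = (1/2)(1)((0) + (0) - (2*r)) = -r
Γ^r_{φ φ} = (1/2) g^{rr} (∂_φ g_{rφ} + ∂_φ g_{rφ} - ∂_r g_{φφ}) = (1/2)(1)((0) + (0) - (2*r*sin(θ)^2)) = -r*sin(θ)^2
Γ^θ_{r θ} = (1/2) g^{θθ} (∂_r g_{θθ} + ∂_θ g_{θr} - ∂_θ g_{rθ}) = (1/2)(1/r^2)((2*r) + (0) - (0)) = 1/r
Γ^θ_{φ φ} = (1/2) g^{θθ} (∂_φ g_{θφ} + ∂_φ g_{θφ} - ∂_θ g_{φφ}) = (1/2)(1/r^2)((0) + (0) - (r^2*sin(2*θ))) = -sin(2*θ)/2
Γ^φ_{r φ} = (1/2) g^{φφ} (∂_r g_{φφ} + ∂_φ g_{φr} - ∂_φ g_{rφ}) = (1/2)(1/(r^2*sin(θ)^2))((2*r*sin(θ)^2) + (0) - (0)) = 1/r
Γ^φ_{θ φ} = (1/2) g^{φφ} (∂_θ g_{φφ} + ∂_φ g_{φθ} - ∂_φ g_{θφ}) = (1/2)(1/(r^2*sin(θ)^2))((r^2*sin(2*θ)) + (0) - (0)) = 1/tan(θ)
All other Christoffel symbols are zero.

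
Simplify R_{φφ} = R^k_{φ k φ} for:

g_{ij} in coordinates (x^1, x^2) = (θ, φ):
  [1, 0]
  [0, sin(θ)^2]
Non-zero Christoffel symbols (Γ^k_{ij} = Γ^k_{ji}):
Γ^θ_{φ φ} = -sin(2*θ)/2
Γ^φ_{θ φ} = 1/tan(θ)
R^θ_{φ θ φ} = ∂_θ Γ^θ_{φ φ} - ∂_φ Γ^θ_{φ θ} + Γ^θ_{θ m} Γ^m_{φ φ} - Γ^θ_{φ m} Γ^m_{φ θ}
  = (-cos(2*θ)) - (0) + (0) - (-cos(θ)^2) = sin(θ)^2
R^φ_{φ φ φ} = 0 (a repeated index in an antisymmetric pair)
R_{φφ} = R^θ_{φ θ φ} + R^φ_{φ φ φ} = (sin(θ)^2) + (0) = sin(θ)^2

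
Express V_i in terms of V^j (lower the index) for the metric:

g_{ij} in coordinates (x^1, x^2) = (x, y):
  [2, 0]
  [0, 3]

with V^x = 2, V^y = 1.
V_i = g_{ij} V^j:
V_x = (2)(2) + (0)(1) = 4
V_y = (0)(2) + (3)(1) = 3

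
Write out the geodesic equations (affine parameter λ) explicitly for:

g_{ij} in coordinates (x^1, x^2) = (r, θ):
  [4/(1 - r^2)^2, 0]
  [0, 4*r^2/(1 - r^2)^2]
Geodesic equation: d^2x^k/dλ^2 + Γ^k_{ij} (dx^i/dλ)(dx^j/dλ) = 0.
Non-zero Christoffel symbols:
Γ^r_{r r} = 2*r/(1 - r^2)
Γ^r_{θ θ} = (r^3 + r)/(r^2 - 1)
Γ^θ_{r θ} = (-r^2 - 1)/(r^3 - r)
Substituting (the symmetric pair Γ^k_{ij}, Γ^k_{ji} combines into a factor 2):
d^2r/dλ^2 + (2*r/(1 - r^2)) (dr/dλ)^2 + ((r^3 + r)/(r^2 - 1)) (dθ/dλ)^2 = 0
d^2θ/dλ^2 + ((-2*r^2 - 2)/(r^3 - r)) (dr/dλ)(dθ/dλ) = 0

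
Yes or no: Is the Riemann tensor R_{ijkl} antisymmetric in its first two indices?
R_{ijkl} = -R_{jikl} (follows from metric compatibility).
Yes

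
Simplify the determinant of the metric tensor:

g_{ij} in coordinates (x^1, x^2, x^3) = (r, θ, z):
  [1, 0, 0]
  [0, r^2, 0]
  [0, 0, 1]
Diagonal metric: det(g) = g_{11}·g_{22}·g_{33}
= (1)·(r^2)·(1)
det(g) = r^2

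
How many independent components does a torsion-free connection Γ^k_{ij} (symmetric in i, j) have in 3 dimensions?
Γ^k_{ij} has n choices for the upper index and n(n+1)/2 independent symmetric lower index pairs.
Total = 3 × 3×4/2 = 3 × 6 = 18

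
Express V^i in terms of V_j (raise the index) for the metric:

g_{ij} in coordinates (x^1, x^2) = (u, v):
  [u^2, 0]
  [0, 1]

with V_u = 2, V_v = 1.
Inverse metric (diagonal): g^{uu} = 1/u^2, g^{vv} = 1
V^i = g^{ij} V_j:
V^u = (1/u^2)(2) + (0)(1) = 2/u^2
V^v = (0)(2) + (1)(1) = 1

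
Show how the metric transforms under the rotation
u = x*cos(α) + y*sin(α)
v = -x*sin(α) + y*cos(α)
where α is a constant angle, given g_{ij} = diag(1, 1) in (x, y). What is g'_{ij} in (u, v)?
Invert the transformation: x = u*cos(α) - v*sin(α), y = u*sin(α) + v*cos(α)
g'_{ij} = (∂x^k/∂x'^i)(∂x^l/∂x'^j) g_{kl}; with g_{kl} = δ_{kl} this is Σ_k (∂x^k/∂x'^i)(∂x^k/∂x'^j).
Jacobian: ∂x/∂u = cos(α), ∂x/∂v = -sin(α), ∂y/∂u = sin(α), ∂y/∂v = cos(α)
g'_{uu} = (cos(α))(cos(α)) + (sin(α))(sin(α)) = 1
g'_{uv} = (cos(α))(-sin(α)) + (sin(α))(cos(α)) = 0
g'_{vv} = (-sin(α))(-sin(α)) + (cos(α))(cos(α)) = 1
g'_{ij} = diag(1, 1)
The Euclidean metric is invariant under rotations.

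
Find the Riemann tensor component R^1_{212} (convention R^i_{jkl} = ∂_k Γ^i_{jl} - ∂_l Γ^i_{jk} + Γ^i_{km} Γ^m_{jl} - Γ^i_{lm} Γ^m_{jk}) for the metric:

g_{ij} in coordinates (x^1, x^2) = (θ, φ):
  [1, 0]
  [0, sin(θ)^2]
Non-zero Christoffel symbols (Γ^k_{ij} = Γ^k_{ji}):
Γ^θ_{φ φ} = -sin(2*θ)/2
Γ^φ_{θ φ} = 1/tan(θ)
R^θ_{φ θ φ} = ∂_θ Γ^θ_{φ φ} - ∂_φ Γ^θ_{φ θ} + Γ^θ_{θ m} Γ^m_{φ φ} - Γ^θ_{φ m} Γ^m_{φ θ}
  = (-cos(2*θ)) - (0) + (0) - (-cos(θ)^2) = sin(θ)^2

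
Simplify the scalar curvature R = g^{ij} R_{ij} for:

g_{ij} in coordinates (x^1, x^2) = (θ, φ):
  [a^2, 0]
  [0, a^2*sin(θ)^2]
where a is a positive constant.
Non-zero Christoffel symbols (Γ^k_{ij} = Γ^k_{ji}):
Γ^θ_{φ φ} = -sin(2*θ)/2
Γ^φ_{θ φ} = 1/tan(θ)
Ricci tensor (R_{ij} = R^k_{ikj}): R_{θθ} = 1, R_{θφ} = 0, R_{φφ} = sin(θ)^2
Inverse metric: g^{θθ} = 1/a^2, g^{φφ} = 1/(a^2*sin(θ)^2)
R = g^{ij} R_{ij} = (1/a^2)(1) + (1/(a^2*sin(θ)^2))(sin(θ)^2) = 2/a^2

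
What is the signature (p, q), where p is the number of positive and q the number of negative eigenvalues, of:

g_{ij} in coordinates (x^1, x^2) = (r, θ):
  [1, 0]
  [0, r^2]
The metric is diagonal, so its eigenvalues are the diagonal entries: 1, r^2 (at a generic point, where coordinate-dependent entries are positive).
2 positive, 0 negative.
(2, 0) - Riemannian (positive definite)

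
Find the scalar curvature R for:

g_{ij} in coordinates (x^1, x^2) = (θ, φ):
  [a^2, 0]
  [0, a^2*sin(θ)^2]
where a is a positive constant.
Non-zero Christoffel symbols (Γ^k_{ij} = Γ^k_{ji}):
Γ^θ_{φ φ} = -sin(2*θ)/2
Γ^φ_{θ φ} = 1/tan(θ)
Ricci tensor (R_{ij} = R^k_{ikj}): R_{θθ} = 1, R_{θφ} = 0, R_{φφ} = sin(θ)^2
Inverse metric: g^{θθ} = 1/a^2, g^{φφ} = 1/(a^2*sin(θ)^2)
R = g^{ij} R_{ij} = (1/a^2)(1) + (1/(a^2*sin(θ)^2))(sin(θ)^2) = 2/a^2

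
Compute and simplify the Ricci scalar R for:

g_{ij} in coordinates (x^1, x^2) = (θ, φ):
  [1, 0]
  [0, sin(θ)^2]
Non-zero Christoffel symbols (Γ^k_{ij} = Γ^k_{ji}):
Γ^θ_{φ φ} = -sin(2*θ)/2
Γ^φ_{θ φ} = 1/tan(θ)
Ricci tensor (R_{ij} = R^k_{ikj}): R_{θθ} = 1, R_{θφ} = 0, R_{φφ} = sin(θ)^2
Inverse metric: g^{θθ} = 1, g^{φφ} = 1/sin(θ)^2
R = g^{ij} R_{ij} = (1)(1) + (1/sin(θ)^2)(sin(θ)^2) = 2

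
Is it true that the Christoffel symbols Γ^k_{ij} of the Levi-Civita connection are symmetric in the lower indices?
The Levi-Civita connection is torsion-free, which is exactly Γ^k_{ij} = Γ^k_{ji}.
Yes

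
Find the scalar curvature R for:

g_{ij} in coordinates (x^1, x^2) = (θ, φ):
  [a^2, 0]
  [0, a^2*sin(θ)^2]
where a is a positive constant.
Non-zero Christoffel symbols (Γ^k_{ij} = Γ^k_{ji}):
Γ^θ_{φ φ} = -sin(2*θ)/2
Γ^φ_{θ φ} = 1/tan(θ)
Ricci tensor (R_{ij} = R^k_{ikj}): R_{θθ} = 1, R_{θφ} = 0, R_{φφ} = sin(θ)^2
Inverse metric: g^{θθ} = 1/a^2, g^{φφ} = 1/(a^2*sin(θ)^2)
R = g^{ij} R_{ij} = (1/a^2)(1) + (1/(a^2*sin(θ)^2))(sin(θ)^2) = 2/a^2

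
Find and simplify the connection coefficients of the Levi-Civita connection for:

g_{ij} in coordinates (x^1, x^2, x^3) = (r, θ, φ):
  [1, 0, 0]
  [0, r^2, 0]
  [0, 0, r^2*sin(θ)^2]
Using Γ^k_{ij} = (1/2) g^{km} (∂_i g_{mj} + ∂_j g_{mi} - ∂_m g_{ij}); the metric is diagonal, so only the m = k term contributes.
Non-zero symbols (using the symmetry Γ^k_{ij} = Γ^k_{ji}):
Γ^r_{θ θ} = (1/2) g^{rr} (∂_θ g_{rθ} + ∂_θ g_{rθ} - ∂_r g_{θθ}) = (1/2)(1)((0) + (0) - (2*r)) = -r
Γ^r_{φ φ} = (1/2) g^{rr} (∂_φ g_{rφ} + ∂_φ g_{rφ} - ∂_r g_{φφ}) = (1/2)(1)((0) + (0) - (2*r*sin(θ)^2)) = -r*sin(θ)^2
Γ^θ_{r θ} = (1/2) g^{θθ} (∂_r g_{θθ} + ∂_θ g_{θr} - ∂_θ g_{rθ}) = (1/2)(1/r^2)((2*r) + (0) - (0)) = 1/r
Γ^θ_{φ φ} = (1/2) g^{θθ} (∂_φ g_{θφ} + ∂_φ g_{θφ} - ∂_θ g_{φφ}) = (1/2)(1/r^2)((0) + (0) - (r^2*sin(2*θ))) = -sin(2*θ)/2
Γ^φ_{r φ} = (1/2) g^{φφ} (∂_r g_{φφ} + ∂_φ g_{φr} - ∂_φ g_{rφ}) = (1/2)(1/(r^2*sin(θ)^2))((2*r*sin(θ)^2) + (0) - (0)) = 1/r
Γ^φ_{θ φ} = (1/2) g^{φφ} (∂_θ g_{φφ} + ∂_φ g_{φθ} - ∂_φ g_{θφ}) = (1/2)(1/(r^2*sin(θ)^2))((r^2*sin(2*θ)) + (0) - (0)) = 1/tan(θ)
All other Christoffel symbols are zero.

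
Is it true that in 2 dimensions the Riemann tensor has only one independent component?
The number of independent components is n^2(n^2-1)/12 = 4·3/12 = 1 for n = 2 (e.g. R_{1212}).
Yes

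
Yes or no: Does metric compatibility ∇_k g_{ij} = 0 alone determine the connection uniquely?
One also needs vanishing torsion; metric compatibility plus torsion-freeness singles out the Levi-Civita connection.
No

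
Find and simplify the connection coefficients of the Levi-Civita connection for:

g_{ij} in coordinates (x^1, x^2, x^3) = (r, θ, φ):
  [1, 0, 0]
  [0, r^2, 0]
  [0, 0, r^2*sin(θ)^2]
Using Γ^k_{ij} = (1/2) g^{km} (∂_i g_{mj} + ∂_j g_{mi} - ∂_m g_{ij}); the metric is diagonal, so only the m = k term contributes.
Non-zero symbols (using the symmetry Γ^k_{ij} = Γ^k_{ji}):
Γ^r_{θ θ} = (1/2) g^{rr} (∂_θ g_{rθ} + ∂_θ g_{rθ} - ∂_r g_{θθ}) = (1/2)(1)((0) + (0) - (2*r)) = -r
Γ^r_{φ φ} = (1/2) g^{rr} (∂_φ g_{rφ} + ∂_φ g_{rφ} - ∂_r g_{φφ}) = (1/2)(1)((0) + (0) - (2*r*sin(θ)^2)) = -r*sin(θ)^2
Γ^θ_{r θ} = (1/2) g^{θθ} (∂_r g_{θθ} + ∂_θ g_{θr} - ∂_θ g_{rθ}) = (1/2)(1/r^2)((2*r) + (0) - (0)) = 1/r
Γ^θ_{φ φ} = (1/2) g^{θθ} (∂_φ g_{θφ} + ∂_φ g_{θφ} - ∂_θ g_{φφ}) = (1/2)(1/r^2)((0) + (0) - (r^2*sin(2*θ))) = -sin(2*θ)/2
Γ^φ_{r φ} = (1/2) g^{φφ} (∂_r g_{φφ} + ∂_φ g_{φr} - ∂_φ g_{rφ}) = (1/2)(1/(r^2*sin(θ)^2))((2*r*sin(θ)^2) + (0) - (0)) = 1/r
Γ^φ_{θ φ} = (1/2) g^{φφ} (∂_θ g_{φφ} + ∂_φ g_{φθ} - ∂_φ g_{θφ}) = (1/2)(1/(r^2*sin(θ)^2))((r^2*sin(2*θ)) + (0) - (0)) = 1/tan(θ)
All other Christoffel symbols are zero.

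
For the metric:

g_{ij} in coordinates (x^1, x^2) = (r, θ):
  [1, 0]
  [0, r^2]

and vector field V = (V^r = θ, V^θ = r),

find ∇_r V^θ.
Non-zero Christoffel symbols:
Γ^r_{θ θ} = -r
Γ^θ_{r θ} = 1/r
∇_r V^θ = ∂_r V^θ + Γ^θ_{r j} V^j
  = (1) + (0)(θ) + (1/r)(r)
  = 2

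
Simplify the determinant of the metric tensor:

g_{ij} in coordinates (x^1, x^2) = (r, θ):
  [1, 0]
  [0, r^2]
For a 2×2 metric: det(g) = g_{11}·g_{22} - g_{12}·g_{21}
= (1)·(r^2) - (0)·(0)
= r^2 - 0
det(g) = r^2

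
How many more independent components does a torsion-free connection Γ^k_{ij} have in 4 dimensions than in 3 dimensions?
Independent components in n dimensions: n × n(n+1)/2 = n^2(n+1)/2.
4D: 4 × 10 = 40
3D: 3 × 6 = 18
Difference = 40 - 18 = 22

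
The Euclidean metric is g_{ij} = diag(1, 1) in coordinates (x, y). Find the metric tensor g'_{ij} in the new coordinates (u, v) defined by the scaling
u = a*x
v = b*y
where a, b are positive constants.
Invert the transformation: x = u/a, y = v/b
g'_{ij} = (∂x^k/∂x'^i)(∂x^l/∂x'^j) g_{kl}; with g_{kl} = δ_{kl} this is Σ_k (∂x^k/∂x'^i)(∂x^k/∂x'^j).
Jacobian: ∂x/∂u = 1/a, ∂x/∂v = 0, ∂y/∂u = 0, ∂y/∂v = 1/b
g'_{uu} = (1/a)(1/a) + (0)(0) = 1/a^2
g'_{uv} = (1/a)(0) + (0)(1/b) = 0
g'_{vv} = (0)(0) + (1/b)(1/b) = 1/b^2
g'_{ij} = diag(1/a^2, 1/b^2)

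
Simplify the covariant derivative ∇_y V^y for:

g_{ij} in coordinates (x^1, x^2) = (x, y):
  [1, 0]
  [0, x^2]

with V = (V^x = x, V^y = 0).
Non-zero Christoffel symbols:
Γ^x_{y y} = -x
Γ^y_{x y} = 1/x
∇_y V^y = ∂_y V^y + Γ^y_{y j} V^j
  = (0) + (1/x)(x) + (0)(0)
  = 1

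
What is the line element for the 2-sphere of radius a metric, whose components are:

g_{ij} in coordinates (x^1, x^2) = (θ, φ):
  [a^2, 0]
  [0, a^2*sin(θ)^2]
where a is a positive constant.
ds^2 = g_{ij} dx^i dx^j; only the non-zero components contribute.
ds^2 = a^2 dθ^2 + a^2*sin(θ)^2 dφ^2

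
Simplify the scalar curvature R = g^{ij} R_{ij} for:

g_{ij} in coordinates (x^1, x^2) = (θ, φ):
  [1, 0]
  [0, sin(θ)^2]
Non-zero Christoffel symbols (Γ^k_{ij} = Γ^k_{ji}):
Γ^θ_{φ φ} = -sin(2*θ)/2
Γ^φ_{θ φ} = 1/tan(θ)
Ricci tensor (R_{ij} = R^k_{ikj}): R_{θθ} = 1, R_{θφ} = 0, R_{φφ} = sin(θ)^2
Inverse metric: g^{θθ} = 1, g^{φφ} = 1/sin(θ)^2
R = g^{ij} R_{ij} = (1)(1) + (1/sin(θ)^2)(sin(θ)^2) = 2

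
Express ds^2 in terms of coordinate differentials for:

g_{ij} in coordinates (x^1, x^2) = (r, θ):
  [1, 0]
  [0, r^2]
ds^2 = g_{ij} dx^i dx^j; only the non-zero components contribute.
ds^2 = dr^2 + r^2 dθ^2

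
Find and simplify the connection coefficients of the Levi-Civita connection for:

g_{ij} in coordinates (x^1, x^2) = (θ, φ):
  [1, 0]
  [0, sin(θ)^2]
Using Γ^k_{ij} = (1/2) g^{km} (∂_i g_{mj} + ∂_j g_{mi} - ∂_m g_{ij}); the metric is diagonal, so only the m = k term contributes.
Non-zero symbols (using the symmetry Γ^k_{ij} = Γ^k_{ji}):
Γ^θ_{φ φ} = (1/2) g^{θθ} (∂_φ g_{θφ} + ∂_φ g_{θφ} - ∂_θ g_{φφ}) = (1/2)(1)((0) + (0) - (sin(2*θ))) = -sin(2*θ)/2
Γ^φ_{θ φ} = (1/2) g^{φφ} (∂_θ g_{φφ} + ∂_φ g_{φθ} - ∂_φ g_{θφ}) = (1/2)(1/sin(θ)^2)((sin(2*θ)) + (0) - (0)) = 1/tan(θ)
All other Christoffel symbols are zero.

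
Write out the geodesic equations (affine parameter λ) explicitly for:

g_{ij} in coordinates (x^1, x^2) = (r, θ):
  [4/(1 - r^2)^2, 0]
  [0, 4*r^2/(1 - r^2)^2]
Geodesic equation: d^2x^k/dλ^2 + Γ^k_{ij} (dx^i/dλ)(dx^j/dλ) = 0.
Non-zero Christoffel symbols:
Γ^r_{r r} = 2*r/(1 - r^2)
Γ^r_{θ θ} = (r^3 + r)/(r^2 - 1)
Γ^θ_{r θ} = (-r^2 - 1)/(r^3 - r)
Substituting (the symmetric pair Γ^k_{ij}, Γ^k_{ji} combines into a factor 2):
d^2r/dλ^2 + (2*r/(1 - r^2)) (dr/dλ)^2 + ((r^3 + r)/(r^2 - 1)) (dθ/dλ)^2 = 0
d^2θ/dλ^2 + ((-2*r^2 - 2)/(r^3 - r)) (dr/dλ)(dθ/dλ) = 0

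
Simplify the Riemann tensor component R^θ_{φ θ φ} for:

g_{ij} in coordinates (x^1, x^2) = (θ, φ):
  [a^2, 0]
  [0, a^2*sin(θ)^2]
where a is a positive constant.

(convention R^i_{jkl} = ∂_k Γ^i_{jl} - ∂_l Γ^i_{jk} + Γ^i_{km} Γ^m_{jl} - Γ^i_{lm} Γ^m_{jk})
Non-zero Christoffel symbols (Γ^k_{ij} = Γ^k_{ji}):
Γ^θ_{φ φ} = -sin(2*θ)/2
Γ^φ_{θ φ} = 1/tan(θ)
R^θ_{φ θ φ} = ∂_θ Γ^θ_{φ φ} - ∂_φ Γ^θ_{φ θ} + Γ^θ_{θ m} Γ^m_{φ φ} - Γ^θ_{φ m} Γ^m_{φ θ}
  = (-cos(2*θ)) - (0) + (0) - (-cos(θ)^2) = sin(θ)^2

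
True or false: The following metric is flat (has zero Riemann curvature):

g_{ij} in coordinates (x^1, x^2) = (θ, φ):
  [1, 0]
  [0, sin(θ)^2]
Non-zero Christoffel symbols:
Γ^θ_{φ φ} = -sin(2*θ)/2
Γ^φ_{θ φ} = 1/tan(θ)
Ricci tensor: R_{θθ} = 1, R_{θφ} = 0, R_{φφ} = sin(θ)^2
The Ricci tensor is non-zero, so the Riemann tensor is non-zero: not flat.
False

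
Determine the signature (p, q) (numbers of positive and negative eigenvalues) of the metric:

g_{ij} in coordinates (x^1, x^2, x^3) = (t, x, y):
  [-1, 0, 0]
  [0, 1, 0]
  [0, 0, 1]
The metric is diagonal, so its eigenvalues are the diagonal entries: -1, 1, 1 (at a generic point, where coordinate-dependent entries are positive).
2 positive, 1 negative.
(2, 1) - Lorentzian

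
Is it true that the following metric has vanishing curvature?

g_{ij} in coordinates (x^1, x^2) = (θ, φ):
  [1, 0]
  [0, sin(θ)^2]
Non-zero Christoffel symbols:
Γ^θ_{φ φ} = -sin(2*θ)/2
Γ^φ_{θ φ} = 1/tan(θ)
Ricci tensor: R_{θθ} = 1, R_{θφ} = 0, R_{φφ} = sin(θ)^2
The Ricci tensor is non-zero, so the Riemann tensor is non-zero: not flat.
No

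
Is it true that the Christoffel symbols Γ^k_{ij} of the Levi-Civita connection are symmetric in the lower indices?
The Levi-Civita connection is torsion-free, which is exactly Γ^k_{ij} = Γ^k_{ji}.
Yes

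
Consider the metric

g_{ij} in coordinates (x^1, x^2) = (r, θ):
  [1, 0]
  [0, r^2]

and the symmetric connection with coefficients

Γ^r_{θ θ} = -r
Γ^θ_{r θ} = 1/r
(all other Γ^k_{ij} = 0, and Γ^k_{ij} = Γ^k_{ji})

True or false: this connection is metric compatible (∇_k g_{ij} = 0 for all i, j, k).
Using ∇_k g_{ij} = ∂_k g_{ij} - Γ^m_{ki} g_{mj} - Γ^m_{kj} g_{im}:
e.g. ∇_r g_{θθ} = (2*r) - (r) - (r) = 0
Every component ∇_k g_{ij} vanishes: the connection is metric compatible.
True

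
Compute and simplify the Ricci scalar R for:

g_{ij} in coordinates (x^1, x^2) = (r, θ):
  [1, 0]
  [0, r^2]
Non-zero Christoffel symbols (Γ^k_{ij} = Γ^k_{ji}):
Γ^r_{θ θ} = -r
Γ^θ_{r θ} = 1/r
Ricci tensor (R_{ij} = R^k_{ikj}): R_{rr} = 0, R_{rθ} = 0, R_{θθ} = 0
Inverse metric: g^{rr} = 1, g^{θθ} = 1/r^2
R = g^{ij} R_{ij} = (1)(0) + (1/r^2)(0) = 0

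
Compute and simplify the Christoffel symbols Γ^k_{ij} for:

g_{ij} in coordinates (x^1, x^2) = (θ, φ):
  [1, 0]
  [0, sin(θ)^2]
Using Γ^k_{ij} = (1/2) g^{km} (∂_i g_{mj} + ∂_j g_{mi} - ∂_m g_{ij}); the metric is diagonal, so only the m = k term contributes.
Non-zero symbols (using the symmetry Γ^k_{ij} = Γ^k_{ji}):
Γ^θ_{φ φ} = (1/2) g^{θθ} (∂_φ g_{θφ} + ∂_φ g_{θφ} - ∂_θ g_{φφ}) = (1/2)(1)((0) + (0) - (sin(2*θ))) = -sin(2*θ)/2
Γ^φ_{θ φ} = (1/2) g^{φφ} (∂_θ g_{φφ} + ∂_φ g_{φθ} - ∂_φ g_{θφ}) = (1/2)(1/sin(θ)^2)((sin(2*θ)) + (0) - (0)) = 1/tan(θ)
All other Christoffel symbols are zero.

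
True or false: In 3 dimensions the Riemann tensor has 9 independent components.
n^2(n^2-1)/12 = 9·8/12 = 6 independent components for n = 3.
False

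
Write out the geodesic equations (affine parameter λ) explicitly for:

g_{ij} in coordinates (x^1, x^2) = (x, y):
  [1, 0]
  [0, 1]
Geodesic equation: d^2x^k/dλ^2 + Γ^k_{ij} (dx^i/dλ)(dx^j/dλ) = 0.
All Christoffel symbols vanish, so the geodesics are straight lines:
d^2x/dλ^2 = 0
d^2y/dλ^2 = 0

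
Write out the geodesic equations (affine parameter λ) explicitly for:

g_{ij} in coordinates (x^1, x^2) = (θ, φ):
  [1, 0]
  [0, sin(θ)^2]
Geodesic equation: d^2x^k/dλ^2 + Γ^k_{ij} (dx^i/dλ)(dx^j/dλ) = 0.
Non-zero Christoffel symbols:
Γ^θ_{φ φ} = -sin(2*θ)/2
Γ^φ_{θ φ} = 1/tan(θ)
Substituting (the symmetric pair Γ^k_{ij}, Γ^k_{ji} combines into a factor 2):
d^2θ/dλ^2 - (sin(2*θ)/2) (dφ/dλ)^2 = 0
d^2φ/dλ^2 + (2/tan(θ)) (dθ/dλ)(dφ/dλ) = 0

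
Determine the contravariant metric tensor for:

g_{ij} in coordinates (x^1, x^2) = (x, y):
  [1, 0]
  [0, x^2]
The metric is diagonal, so g^{ij} is diagonal with entries 1/g_{ii}: diag(1, 1/(x^2)).
g^{ij}:
  [1, 0]
  [0, 1/x^2]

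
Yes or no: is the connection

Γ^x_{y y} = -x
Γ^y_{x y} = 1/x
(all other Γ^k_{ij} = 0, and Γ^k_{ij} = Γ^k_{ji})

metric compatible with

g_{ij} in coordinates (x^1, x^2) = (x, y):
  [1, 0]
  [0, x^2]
Using ∇_k g_{ij} = ∂_k g_{ij} - Γ^m_{ki} g_{mj} - Γ^m_{kj} g_{im}:
e.g. ∇_x g_{yy} = (2*x) - (x) - (x) = 0
Every component ∇_k g_{ij} vanishes: the connection is metric compatible.
Yes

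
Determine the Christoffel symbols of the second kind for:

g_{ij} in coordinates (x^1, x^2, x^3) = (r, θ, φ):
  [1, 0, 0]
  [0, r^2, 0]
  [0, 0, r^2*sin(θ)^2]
Using Γ^k_{ij} = (1/2) g^{km} (∂_i g_{mj} + ∂_j g_{mi} - ∂_m g_{ij}); the metric is diagonal, so only the m = k term contributes.
Non-zero symbols (using the symmetry Γ^k_{ij} = Γ^k_{ji}):
Γ^r_{θ θ} = (1/2) g^{rr} (∂_θ g_{rθ} + ∂_θ g_{rθ} - ∂_r g_{θθ}) = (1/2)(1)((0) + (0) - (2*r)) = -r
Γ^r_{φ φ} = (1/2) g^{rr} (∂_φ g_{rφ} + ∂_φ g_{rφ} - ∂_r g_{φφ}) = (1/2)(1)((0) + (0) - (2*r*sin(θ)^2)) = -r*sin(θ)^2
Γ^θ_{r θ} = (1/2) g^{θθ} (∂_r g_{θθ} + ∂_θ g_{θr} - ∂_θ g_{rθ}) = (1/2)(1/r^2)((2*r) + (0) - (0)) = 1/r
Γ^θ_{φ φ} = (1/2) g^{θθ} (∂_φ g_{θφ} + ∂_φ g_{θφ} - ∂_θ g_{φφ}) = (1/2)(1/r^2)((0) + (0) - (r^2*sin(2*θ))) = -sin(2*θ)/2
Γ^φ_{r φ} = (1/2) g^{φφ} (∂_r g_{φφ} + ∂_φ g_{φr} - ∂_φ g_{rφ}) = (1/2)(1/(r^2*sin(θ)^2))((2*r*sin(θ)^2) + (0) - (0)) = 1/r
Γ^φ_{θ φ} = (1/2) g^{φφ} (∂_θ g_{φφ} + ∂_φ g_{φθ} - ∂_φ g_{θφ}) = (1/2)(1/(r^2*sin(θ)^2))((r^2*sin(2*θ)) + (0) - (0)) = 1/tan(θ)
All other Christoffel symbols are zero.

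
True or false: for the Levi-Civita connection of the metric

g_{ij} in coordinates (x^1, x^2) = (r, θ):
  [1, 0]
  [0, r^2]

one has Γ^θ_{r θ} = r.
Γ^θ_{r θ} = (1/2) g^{θθ} (∂_r g_{θθ} + ∂_θ g_{θr} - ∂_θ g_{rθ}) = (1/2)(1/r^2)((2*r) + (0) - (0)) = 1/r
This differs from the proposed value r.
False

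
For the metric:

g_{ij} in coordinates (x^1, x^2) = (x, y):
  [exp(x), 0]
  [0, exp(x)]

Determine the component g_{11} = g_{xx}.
With x^1 = x, x^2 = y, g_{11} = g_{xx} is the row-1, column-1 entry of the matrix.
g_{11} = exp(x)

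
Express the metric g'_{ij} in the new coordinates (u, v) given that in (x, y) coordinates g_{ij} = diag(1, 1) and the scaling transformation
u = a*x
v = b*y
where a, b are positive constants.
Invert the transformation: x = u/a, y = v/b
g'_{ij} = (∂x^k/∂x'^i)(∂x^l/∂x'^j) g_{kl}; with g_{kl} = δ_{kl} this is Σ_k (∂x^k/∂x'^i)(∂x^k/∂x'^j).
Jacobian: ∂x/∂u = 1/a, ∂x/∂v = 0, ∂y/∂u = 0, ∂y/∂v = 1/b
g'_{uu} = (1/a)(1/a) + (0)(0) = 1/a^2
g'_{uv} = (1/a)(0) + (0)(1/b) = 0
g'_{vv} = (0)(0) + (1/b)(1/b) = 1/b^2
g'_{ij} = diag(1/a^2, 1/b^2)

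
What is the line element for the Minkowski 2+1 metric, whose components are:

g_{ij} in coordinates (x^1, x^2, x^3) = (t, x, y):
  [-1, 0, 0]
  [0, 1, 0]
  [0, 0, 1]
ds^2 = g_{ij} dx^i dx^j; only the non-zero components contribute.
ds^2 = -dt^2 + dx^2 + dy^2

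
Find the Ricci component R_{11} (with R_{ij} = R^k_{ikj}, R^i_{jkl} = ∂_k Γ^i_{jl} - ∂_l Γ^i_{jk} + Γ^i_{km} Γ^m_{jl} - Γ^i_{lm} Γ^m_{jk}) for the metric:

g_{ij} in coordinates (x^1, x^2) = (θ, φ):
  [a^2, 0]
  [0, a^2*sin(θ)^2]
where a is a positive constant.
Non-zero Christoffel symbols (Γ^k_{ij} = Γ^k_{ji}):
Γ^θ_{φ φ} = -sin(2*θ)/2
Γ^φ_{θ φ} = 1/tan(θ)
R^θ_{θ θ θ} = 0 (a repeated index in an antisymmetric pair)
R^φ_{θ φ θ} = ∂_φ Γ^φ_{θ θ} - ∂_θ Γ^φ_{θ φ} + Γ^φ_{φ m} Γ^m_{θ θ} - Γ^φ_{θ m} Γ^m_{θ φ}
  = (0) - (-1/sin(θ)^2) + (0) - (1/tan(θ)^2) = 1
R_{θθ} = R^θ_{θ θ θ} + R^φ_{θ φ θ} = (0) + (1) = 1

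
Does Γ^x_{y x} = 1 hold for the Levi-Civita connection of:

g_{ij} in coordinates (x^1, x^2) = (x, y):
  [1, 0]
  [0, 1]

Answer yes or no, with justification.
Γ^x_{y x} = (1/2) g^{xx} (∂_y g_{xx} + ∂_x g_{xy} - ∂_x g_{yx}) = (1/2)(1)((0) + (0) - (0)) = 0
This differs from the proposed value 1.
No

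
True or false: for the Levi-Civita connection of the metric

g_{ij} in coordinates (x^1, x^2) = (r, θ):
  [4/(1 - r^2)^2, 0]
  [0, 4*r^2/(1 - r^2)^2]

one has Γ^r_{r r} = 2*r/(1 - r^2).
Γ^r_{r r} = (1/2) g^{rr} (∂_r g_{rr} + ∂_r g_{rr} - ∂_r g_{rr}) = (1/2)((1 - r^2)^2/4)((16*r/(1 - r^2)^3) + (16*r/(1 - r^2)^3) - (16*r/(1 - r^2)^3)) = 2*r/(1 - r^2)
This equals the proposed value 2*r/(1 - r^2).
True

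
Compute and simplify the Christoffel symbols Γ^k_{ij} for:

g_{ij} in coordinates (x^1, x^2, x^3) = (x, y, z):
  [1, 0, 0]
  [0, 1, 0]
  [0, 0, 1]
Using Γ^k_{ij} = (1/2) g^{km} (∂_i g_{mj} + ∂_j g_{mi} - ∂_m g_{ij}); the metric is diagonal, so only the m = k term contributes.
Every metric component is constant, so all ∂_m g_{ij} = 0 and every Christoffel symbol vanishes.
All Christoffel symbols are zero.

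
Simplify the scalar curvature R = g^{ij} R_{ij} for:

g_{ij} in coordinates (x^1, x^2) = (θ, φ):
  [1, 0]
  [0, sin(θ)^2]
Non-zero Christoffel symbols (Γ^k_{ij} = Γ^k_{ji}):
Γ^θ_{φ φ} = -sin(2*θ)/2
Γ^φ_{θ φ} = 1/tan(θ)
Ricci tensor (R_{ij} = R^k_{ikj}): R_{θθ} = 1, R_{θφ} = 0, R_{φφ} = sin(θ)^2
Inverse metric: g^{θθ} = 1, g^{φφ} = 1/sin(θ)^2
R = g^{ij} R_{ij} = (1)(1) + (1/sin(θ)^2)(sin(θ)^2) = 2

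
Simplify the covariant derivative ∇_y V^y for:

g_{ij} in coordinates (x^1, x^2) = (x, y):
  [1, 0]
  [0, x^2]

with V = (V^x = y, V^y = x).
Non-zero Christoffel symbols:
Γ^x_{y y} = -x
Γ^y_{x y} = 1/x
∇_y V^y = ∂_y V^y + Γ^y_{y j} V^j
  = (0) + (1/x)(y) + (0)(x)
  = y/x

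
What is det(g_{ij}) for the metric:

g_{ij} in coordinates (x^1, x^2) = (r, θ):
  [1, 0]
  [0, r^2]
For a 2×2 metric: det(g) = g_{11}·g_{22} - g_{12}·g_{21}
= (1)·(r^2) - (0)·(0)
= r^2 - 0
det(g) = r^2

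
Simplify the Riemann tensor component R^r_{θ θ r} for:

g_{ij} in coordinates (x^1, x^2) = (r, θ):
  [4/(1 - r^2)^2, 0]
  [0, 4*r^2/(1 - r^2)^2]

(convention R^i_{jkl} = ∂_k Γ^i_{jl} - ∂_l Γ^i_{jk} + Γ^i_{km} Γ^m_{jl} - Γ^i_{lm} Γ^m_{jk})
Non-zero Christoffel symbols (Γ^k_{ij} = Γ^k_{ji}):
Γ^r_{r r} = 2*r/(1 - r^2)
Γ^r_{θ θ} = (r^3 + r)/(r^2 - 1)
Γ^θ_{r θ} = (-r^2 - 1)/(r^3 - r)
R^r_{θ θ r} = ∂_θ Γ^r_{θ r} - ∂_r Γ^r_{θ θ} + Γ^r_{θ m} Γ^m_{θ r} - Γ^r_{r m} Γ^m_{θ θ}
  = (0) - ((r^4 - 4*r^2 - 1)/(r^2 - 1)^2) + (-(r^2 + 1)^2/(r^2 - 1)^2) - (-2*r^2*(r^2 + 1)/(r^2 - 1)^2) = 4*r^2/(r^2 - 1)^2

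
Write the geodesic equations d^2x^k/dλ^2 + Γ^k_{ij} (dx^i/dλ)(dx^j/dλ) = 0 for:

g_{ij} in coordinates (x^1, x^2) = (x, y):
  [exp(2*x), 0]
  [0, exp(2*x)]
Geodesic equation: d^2x^k/dλ^2 + Γ^k_{ij} (dx^i/dλ)(dx^j/dλ) = 0.
Non-zero Christoffel symbols:
Γ^x_{x x} = 1
Γ^x_{y y} = -1
Γ^y_{x y} = 1
Substituting (the symmetric pair Γ^k_{ij}, Γ^k_{ji} combines into a factor 2):
d^2x/dλ^2 + (dx/dλ)^2 - (dy/dλ)^2 = 0
d^2y/dλ^2 + 2 (dx/dλ)(dy/dλ) = 0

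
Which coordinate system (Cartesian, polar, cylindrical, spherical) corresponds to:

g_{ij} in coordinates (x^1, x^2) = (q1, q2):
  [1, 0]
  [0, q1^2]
The line element ds^2 = dq1^2 + q1^2 dq2^2 is dr^2 + r^2 dθ^2 with q1 = r, q2 = θ.
polar coordinates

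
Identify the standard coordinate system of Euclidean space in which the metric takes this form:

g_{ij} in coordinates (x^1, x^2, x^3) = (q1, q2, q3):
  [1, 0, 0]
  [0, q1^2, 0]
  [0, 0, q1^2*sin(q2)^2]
The line element ds^2 = dq1^2 + q1^2 dq2^2 + q1^2 sin(q2)^2 dq3^2 is dr^2 + r^2 dθ^2 + r^2 sin(θ)^2 dφ^2 with q1 = r, q2 = θ, q3 = φ.
spherical coordinates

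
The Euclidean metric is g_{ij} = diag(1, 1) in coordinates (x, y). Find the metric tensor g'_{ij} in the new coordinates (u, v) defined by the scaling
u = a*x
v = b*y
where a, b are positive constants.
Invert the transformation: x = u/a, y = v/b
g'_{ij} = (∂x^k/∂x'^i)(∂x^l/∂x'^j) g_{kl}; with g_{kl} = δ_{kl} this is Σ_k (∂x^k/∂x'^i)(∂x^k/∂x'^j).
Jacobian: ∂x/∂u = 1/a, ∂x/∂v = 0, ∂y/∂u = 0, ∂y/∂v = 1/b
g'_{uu} = (1/a)(1/a) + (0)(0) = 1/a^2
g'_{uv} = (1/a)(0) + (0)(1/b) = 0
g'_{vv} = (0)(0) + (1/b)(1/b) = 1/b^2
g'_{ij} = diag(1/a^2, 1/b^2)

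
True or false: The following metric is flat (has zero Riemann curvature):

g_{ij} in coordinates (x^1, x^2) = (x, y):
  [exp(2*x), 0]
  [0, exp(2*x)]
Non-zero Christoffel symbols:
Γ^x_{x x} = 1
Γ^x_{y y} = -1
Γ^y_{x y} = 1
Ricci tensor: R_{xx} = 0, R_{xy} = 0, R_{yy} = 0
All R_{ij} vanish; in 2 dimensions the Riemann tensor is fully determined by the Ricci tensor, so R^i_{jkl} = 0: the metric is flat (curvilinear coordinates on flat space).
True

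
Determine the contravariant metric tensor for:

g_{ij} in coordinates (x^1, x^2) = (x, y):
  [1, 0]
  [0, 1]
The metric is diagonal, so g^{ij} is diagonal with entries 1/g_{ii}: diag(1, 1).
g^{ij}:
  [1, 0]
  [0, 1]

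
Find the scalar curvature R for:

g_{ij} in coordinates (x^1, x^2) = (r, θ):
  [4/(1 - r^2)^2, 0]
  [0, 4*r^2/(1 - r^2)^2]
Non-zero Christoffel symbols (Γ^k_{ij} = Γ^k_{ji}):
Γ^r_{r r} = 2*r/(1 - r^2)
Γ^r_{θ θ} = (r^3 + r)/(r^2 - 1)
Γ^θ_{r θ} = (-r^2 - 1)/(r^3 - r)
Ricci tensor (R_{ij} = R^k_{ikj}): R_{rr} = -4/(r^2 - 1)^2, R_{rθ} = 0, R_{θθ} = -4*r^2/(r^2 - 1)^2
Inverse metric: g^{rr} = (1 - r^2)^2/4, g^{θθ} = (1 - r^2)^2/(4*r^2)
R = g^{ij} R_{ij} = ((1 - r^2)^2/4)(-4/(r^2 - 1)^2) + ((1 - r^2)^2/(4*r^2))(-4*r^2/(r^2 - 1)^2) = -2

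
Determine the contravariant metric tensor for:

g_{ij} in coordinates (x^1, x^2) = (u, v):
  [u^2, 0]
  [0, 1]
The metric is diagonal, so g^{ij} is diagonal with entries 1/g_{ii}: diag(1/(u^2), 1).
g^{ij}:
  [1/u^2, 0]
  [0, 1]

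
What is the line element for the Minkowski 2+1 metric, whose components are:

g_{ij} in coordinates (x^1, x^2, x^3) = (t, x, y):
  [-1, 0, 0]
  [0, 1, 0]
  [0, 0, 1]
ds^2 = g_{ij} dx^i dx^j; only the non-zero components contribute.
ds^2 = -dt^2 + dx^2 + dy^2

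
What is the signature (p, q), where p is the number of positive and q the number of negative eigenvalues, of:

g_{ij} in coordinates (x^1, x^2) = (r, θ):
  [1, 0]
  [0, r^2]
The metric is diagonal, so its eigenvalues are the diagonal entries: 1, r^2 (at a generic point, where coordinate-dependent entries are positive).
2 positive, 0 negative.
(2, 0) - Riemannian (positive definite)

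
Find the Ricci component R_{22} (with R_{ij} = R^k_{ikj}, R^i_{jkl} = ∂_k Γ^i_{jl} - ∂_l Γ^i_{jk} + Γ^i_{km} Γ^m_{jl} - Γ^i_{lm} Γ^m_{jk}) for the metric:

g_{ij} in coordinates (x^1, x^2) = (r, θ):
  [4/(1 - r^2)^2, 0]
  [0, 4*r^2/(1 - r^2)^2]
Non-zero Christoffel symbols (Γ^k_{ij} = Γ^k_{ji}):
Γ^r_{r r} = 2*r/(1 - r^2)
Γ^r_{θ θ} = (r^3 + r)/(r^2 - 1)
Γ^θ_{r θ} = (-r^2 - 1)/(r^3 - r)
R^r_{θ r θ} = ∂_r Γ^r_{θ θ} - ∂_θ Γ^r_{θ r} + Γ^r_{r m} Γ^m_{θ θ} - Γ^r_{θ m} Γ^m_{θ r}
  = ((r^4 - 4*r^2 - 1)/(r^2 - 1)^2) - (0) + (-2*r^2*(r^2 + 1)/(r^2 - 1)^2) - (-(r^2 + 1)^2/(r^2 - 1)^2) = -4*r^2/(r^2 - 1)^2
R^θ_{θ θ θ} = 0 (a repeated index in an antisymmetric pair)
R_{θθ} = R^r_{θ r θ} + R^θ_{θ θ θ} = (-4*r^2/(r^2 - 1)^2) + (0) = -4*r^2/(r^2 - 1)^2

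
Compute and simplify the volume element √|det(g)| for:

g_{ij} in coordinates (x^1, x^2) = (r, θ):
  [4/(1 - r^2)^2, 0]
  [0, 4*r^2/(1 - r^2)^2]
det(g) = 16*r^2/(1 - r^2)^4
√|det(g)| = 4*r/(r^2 - 1)^2
Volume element: dV = 4*r/(r^2 - 1)^2 dr dθ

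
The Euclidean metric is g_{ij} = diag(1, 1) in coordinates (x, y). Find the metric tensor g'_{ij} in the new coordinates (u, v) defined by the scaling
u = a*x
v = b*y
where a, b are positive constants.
Invert the transformation: x = u/a, y = v/b
g'_{ij} = (∂x^k/∂x'^i)(∂x^l/∂x'^j) g_{kl}; with g_{kl} = δ_{kl} this is Σ_k (∂x^k/∂x'^i)(∂x^k/∂x'^j).
Jacobian: ∂x/∂u = 1/a, ∂x/∂v = 0, ∂y/∂u = 0, ∂y/∂v = 1/b
g'_{uu} = (1/a)(1/a) + (0)(0) = 1/a^2
g'_{uv} = (1/a)(0) + (0)(1/b) = 0
g'_{vv} = (0)(0) + (1/b)(1/b) = 1/b^2
g'_{ij} = diag(1/a^2, 1/b^2)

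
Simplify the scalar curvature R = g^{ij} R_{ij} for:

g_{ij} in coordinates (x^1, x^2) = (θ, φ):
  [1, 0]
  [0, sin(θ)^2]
Non-zero Christoffel symbols (Γ^k_{ij} = Γ^k_{ji}):
Γ^θ_{φ φ} = -sin(2*θ)/2
Γ^φ_{θ φ} = 1/tan(θ)
Ricci tensor (R_{ij} = R^k_{ikj}): R_{θθ} = 1, R_{θφ} = 0, R_{φφ} = sin(θ)^2
Inverse metric: g^{θθ} = 1, g^{φφ} = 1/sin(θ)^2
R = g^{ij} R_{ij} = (1)(1) + (1/sin(θ)^2)(sin(θ)^2) = 2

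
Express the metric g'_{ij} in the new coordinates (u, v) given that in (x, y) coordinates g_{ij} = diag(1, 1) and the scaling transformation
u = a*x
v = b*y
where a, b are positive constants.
Invert the transformation: x = u/a, y = v/b
g'_{ij} = (∂x^k/∂x'^i)(∂x^l/∂x'^j) g_{kl}; with g_{kl} = δ_{kl} this is Σ_k (∂x^k/∂x'^i)(∂x^k/∂x'^j).
Jacobian: ∂x/∂u = 1/a, ∂x/∂v = 0, ∂y/∂u = 0, ∂y/∂v = 1/b
g'_{uu} = (1/a)(1/a) + (0)(0) = 1/a^2
g'_{uv} = (1/a)(0) + (0)(1/b) = 0
g'_{vv} = (0)(0) + (1/b)(1/b) = 1/b^2
g'_{ij} = diag(1/a^2, 1/b^2)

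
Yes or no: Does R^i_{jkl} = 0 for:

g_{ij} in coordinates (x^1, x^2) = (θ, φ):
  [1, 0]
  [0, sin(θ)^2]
Non-zero Christoffel symbols:
Γ^θ_{φ φ} = -sin(2*θ)/2
Γ^φ_{θ φ} = 1/tan(θ)
Ricci tensor: R_{θθ} = 1, R_{θφ} = 0, R_{φφ} = sin(θ)^2
The Ricci tensor is non-zero, so the Riemann tensor is non-zero: not flat.
No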